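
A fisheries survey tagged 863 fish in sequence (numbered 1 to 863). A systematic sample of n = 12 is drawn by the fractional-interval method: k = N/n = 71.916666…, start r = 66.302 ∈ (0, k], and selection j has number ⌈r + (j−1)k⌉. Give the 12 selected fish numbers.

67, 139, 211, 283, 354, 426, 498, 570, 642, 714, 786, 858

j=1: r + 0k = 66.302 → ⌈·⌉ = 67
j=2: r + 1k = 138.218666… → ⌈·⌉ = 139
j=3: r + 2k = 210.135333… → ⌈·⌉ = 211
j=4: r + 3k = 282.052 → ⌈·⌉ = 283
j=5: r + 4k = 353.968666… → ⌈·⌉ = 354
j=6: r + 5k = 425.885333… → ⌈·⌉ = 426
j=7: r + 6k = 497.802 → ⌈·⌉ = 498
j=8: r + 7k = 569.718666… → ⌈·⌉ = 570
j=9: r + 8k = 641.635333… → ⌈·⌉ = 642
j=10: r + 9k = 713.552 → ⌈·⌉ = 714
j=11: r + 10k = 785.468666… → ⌈·⌉ = 786
j=12: r + 11k = 857.385333… → ⌈·⌉ = 858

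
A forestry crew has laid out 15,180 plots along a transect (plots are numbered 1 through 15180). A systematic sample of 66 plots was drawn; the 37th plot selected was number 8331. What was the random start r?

51

k = 15180/66 = 230
r = 8331 − (37−1)×230 = 8331 − 8280 = 51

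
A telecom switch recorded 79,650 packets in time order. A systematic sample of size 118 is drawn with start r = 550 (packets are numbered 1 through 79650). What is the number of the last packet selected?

79525

k = 79650/118 = 675
118th selection = r + (118−1)·k = 550 + 117×675 = 550 + 78975 = 79525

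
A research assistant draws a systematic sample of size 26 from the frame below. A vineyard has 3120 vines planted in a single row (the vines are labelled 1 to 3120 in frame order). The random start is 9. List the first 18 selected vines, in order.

k = N/n = 3120/26 = 120
vine 1: 9
vine 2: 9 + 120 = 129
vine 3: 129 + 120 = 249
vine 4: 249 + 120 = 369
vine 5: 369 + 120 = 489
vine 6: 489 + 120 = 609
vine 7: 609 + 120 = 729
vine 8: 729 + 120 = 849
vine 9: 849 + 120 = 969
vine 10: 969 + 120 = 1089
vine 11: 1089 + 120 = 1209
vine 12: 1209 + 120 = 1329
vine 13: 1329 + 120 = 1449
vine 14: 1449 + 120 = 1569
vine 15: 1569 + 120 = 1689
vine 16: 1689 + 120 = 1809
vine 17: 1809 + 120 = 1929
vine 18: 1929 + 120 = 2049

9, 129, 249, 369, 489, 609, 729, 849, 969, 1089, 1209, 1329, 1449, 1569, 1689, 1809, 1929, 2049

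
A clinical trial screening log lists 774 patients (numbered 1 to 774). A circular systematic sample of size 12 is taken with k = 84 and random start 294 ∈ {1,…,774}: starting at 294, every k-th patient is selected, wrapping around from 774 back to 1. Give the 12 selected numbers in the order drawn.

Selection 1: 294
Selection 2: 294 + 84 = 378
Selection 3: 378 + 84 = 462
Selection 4: 462 + 84 = 546
Selection 5: 546 + 84 = 630
Selection 6: 630 + 84 = 714
Selection 7: 714 + 84 = 798 → 798 − 774 = 24
Selection 8: 24 + 84 = 108
Selection 9: 108 + 84 = 192
Selection 10: 192 + 84 = 276
Selection 11: 276 + 84 = 360
Selection 12: 360 + 84 = 444

294, 378, 462, 546, 630, 714, 24, 108, 192, 276, 360, 444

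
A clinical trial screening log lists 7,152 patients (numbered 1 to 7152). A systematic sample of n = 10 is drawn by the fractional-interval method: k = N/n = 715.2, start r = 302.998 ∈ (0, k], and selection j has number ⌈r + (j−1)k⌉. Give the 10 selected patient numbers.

j=1: r + 0k = 302.998 → ⌈·⌉ = 303
j=2: r + 1k = 1018.198 → ⌈·⌉ = 1019
j=3: r + 2k = 1733.398 → ⌈·⌉ = 1734
j=4: r + 3k = 2448.598 → ⌈·⌉ = 2449
j=5: r + 4k = 3163.798 → ⌈·⌉ = 3164
j=6: r + 5k = 3878.998 → ⌈·⌉ = 3879
j=7: r + 6k = 4594.198 → ⌈·⌉ = 4595
j=8: r + 7k = 5309.398 → ⌈·⌉ = 5310
j=9: r + 8k = 6024.598 → ⌈·⌉ = 6025
j=10: r + 9k = 6739.798 → ⌈·⌉ = 6740

303, 1019, 1734, 2449, 3164, 3879, 4595, 5310, 6025, 6740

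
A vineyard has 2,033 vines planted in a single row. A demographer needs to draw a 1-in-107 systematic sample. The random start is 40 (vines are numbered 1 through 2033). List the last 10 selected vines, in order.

10th selection = 40 + 9×107 = 1003
11th: 1003 + 107 = 1110
12th: 1110 + 107 = 1217
13th: 1217 + 107 = 1324
14th: 1324 + 107 = 1431
15th: 1431 + 107 = 1538
16th: 1538 + 107 = 1645
17th: 1645 + 107 = 1752
18th: 1752 + 107 = 1859
19th: 1859 + 107 = 1966

1003, 1110, 1217, 1324, 1431, 1538, 1645, 1752, 1859, 1966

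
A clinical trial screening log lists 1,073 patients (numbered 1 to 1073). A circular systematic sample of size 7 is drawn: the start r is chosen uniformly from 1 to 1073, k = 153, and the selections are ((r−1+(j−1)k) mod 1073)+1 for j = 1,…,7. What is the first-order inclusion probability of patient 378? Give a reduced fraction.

7/1073

For each position j, as r ranges over 1…1073 the j-th selection hits every patient exactly once, so patient 378 is selected for exactly 7 of the 1073 starts.
Inclusion probability = 7/1073.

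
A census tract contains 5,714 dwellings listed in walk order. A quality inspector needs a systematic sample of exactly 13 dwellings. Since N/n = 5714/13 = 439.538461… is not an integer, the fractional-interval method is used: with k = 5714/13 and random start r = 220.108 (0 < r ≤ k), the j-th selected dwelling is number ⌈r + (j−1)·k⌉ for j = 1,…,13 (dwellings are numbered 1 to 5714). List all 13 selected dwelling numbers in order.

j=1: r + 0k = 220.108 → ⌈·⌉ = 221
j=2: r + 1k = 659.646461… → ⌈·⌉ = 660
j=3: r + 2k = 1099.184923… → ⌈·⌉ = 1100
j=4: r + 3k = 1538.723384… → ⌈·⌉ = 1539
j=5: r + 4k = 1978.261846… → ⌈·⌉ = 1979
j=6: r + 5k = 2417.800307… → ⌈·⌉ = 2418
j=7: r + 6k = 2857.338769… → ⌈·⌉ = 2858
j=8: r + 7k = 3296.877230… → ⌈·⌉ = 3297
j=9: r + 8k = 3736.415692… → ⌈·⌉ = 3737
j=10: r + 9k = 4175.954153… → ⌈·⌉ = 4176
j=11: r + 10k = 4615.492615… → ⌈·⌉ = 4616
j=12: r + 11k = 5055.031076… → ⌈·⌉ = 5056
j=13: r + 12k = 5494.569538… → ⌈·⌉ = 5495

221, 660, 1100, 1539, 1979, 2418, 2858, 3297, 3737, 4176, 4616, 5056, 5495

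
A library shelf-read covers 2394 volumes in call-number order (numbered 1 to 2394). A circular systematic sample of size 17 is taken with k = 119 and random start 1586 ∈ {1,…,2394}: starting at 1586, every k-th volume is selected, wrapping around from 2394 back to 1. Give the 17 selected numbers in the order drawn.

1586, 1705, 1824, 1943, 2062, 2181, 2300, 25, 144, 263, 382, 501, 620, 739, 858, 977, 1096

Selection 1: 1586
Selection 2: 1586 + 119 = 1705
Selection 3: 1705 + 119 = 1824
Selection 4: 1824 + 119 = 1943
Selection 5: 1943 + 119 = 2062
Selection 6: 2062 + 119 = 2181
Selection 7: 2181 + 119 = 2300
Selection 8: 2300 + 119 = 2419 → 2419 − 2394 = 25
Selection 9: 25 + 119 = 144
Selection 10: 144 + 119 = 263
Selection 11: 263 + 119 = 382
Selection 12: 382 + 119 = 501
Selection 13: 501 + 119 = 620
Selection 14: 620 + 119 = 739
Selection 15: 739 + 119 = 858
Selection 16: 858 + 119 = 977
Selection 17: 977 + 119 = 1096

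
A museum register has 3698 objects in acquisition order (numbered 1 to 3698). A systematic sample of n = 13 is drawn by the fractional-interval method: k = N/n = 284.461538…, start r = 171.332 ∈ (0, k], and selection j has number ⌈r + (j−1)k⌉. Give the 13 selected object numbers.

j=1: r + 0k = 171.332 → ⌈·⌉ = 172
j=2: r + 1k = 455.793538… → ⌈·⌉ = 456
j=3: r + 2k = 740.255076… → ⌈·⌉ = 741
j=4: r + 3k = 1024.716615… → ⌈·⌉ = 1025
j=5: r + 4k = 1309.178153… → ⌈·⌉ = 1310
j=6: r + 5k = 1593.639692… → ⌈·⌉ = 1594
j=7: r + 6k = 1878.101230… → ⌈·⌉ = 1879
j=8: r + 7k = 2162.562769… → ⌈·⌉ = 2163
j=9: r + 8k = 2447.024307… → ⌈·⌉ = 2448
j=10: r + 9k = 2731.485846… → ⌈·⌉ = 2732
j=11: r + 10k = 3015.947384… → ⌈·⌉ = 3016
j=12: r + 11k = 3300.408923… → ⌈·⌉ = 3301
j=13: r + 12k = 3584.870461… → ⌈·⌉ = 3585

172, 456, 741, 1025, 1310, 1594, 1879, 2163, 2448, 2732, 3016, 3301, 3585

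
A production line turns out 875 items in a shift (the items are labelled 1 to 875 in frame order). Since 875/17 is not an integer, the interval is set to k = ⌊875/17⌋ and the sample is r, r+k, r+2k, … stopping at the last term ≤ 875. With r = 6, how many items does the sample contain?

18

k = ⌊875/17⌋ = 51
Achieved size = ⌊(875 − 6)/51⌋ + 1 = ⌊869/51⌋ + 1 = 17 + 1 = 18
(last selection: 6 + 17×51 = 873 ≤ 875; next would be 924 > 875)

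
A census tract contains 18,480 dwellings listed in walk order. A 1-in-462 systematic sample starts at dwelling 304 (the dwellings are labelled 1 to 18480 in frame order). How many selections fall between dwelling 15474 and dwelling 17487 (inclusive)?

k = 462
First selection ≥ 15474: 304 + ⌈(15474−304)/462⌉·462 = 304 + 33×462 = 15550
Last selection ≤ 17487: 304 + ⌊(17487−304)/462⌋·462 = 304 + 37×462 = 17398
Count = 37 − 33 + 1 = 5

5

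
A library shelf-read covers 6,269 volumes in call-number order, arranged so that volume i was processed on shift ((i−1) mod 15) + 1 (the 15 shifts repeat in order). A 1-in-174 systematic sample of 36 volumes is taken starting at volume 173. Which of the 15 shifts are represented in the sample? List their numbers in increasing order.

Consecutive selections differ by k = 174, so their shift numbers differ by 174 mod 15 = 9.
gcd(174, 15) = 3, so the sample visits 15/3 = 5 distinct residues mod 15.
Start 173 is shift 8; the shifts hit are 2, 5, 8, 11, 14.

2, 5, 8, 11, 14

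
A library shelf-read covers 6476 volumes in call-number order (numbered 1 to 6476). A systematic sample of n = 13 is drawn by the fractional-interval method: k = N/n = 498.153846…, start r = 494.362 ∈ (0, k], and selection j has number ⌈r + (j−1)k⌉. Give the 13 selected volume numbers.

495, 993, 1491, 1989, 2487, 2986, 3484, 3982, 4480, 4978, 5476, 5975, 6473

j=1: r + 0k = 494.362 → ⌈·⌉ = 495
j=2: r + 1k = 992.515846… → ⌈·⌉ = 993
j=3: r + 2k = 1490.669692… → ⌈·⌉ = 1491
j=4: r + 3k = 1988.823538… → ⌈·⌉ = 1989
j=5: r + 4k = 2486.977384… → ⌈·⌉ = 2487
j=6: r + 5k = 2985.131230… → ⌈·⌉ = 2986
j=7: r + 6k = 3483.285076… → ⌈·⌉ = 3484
j=8: r + 7k = 3981.438923… → ⌈·⌉ = 3982
j=9: r + 8k = 4479.592769… → ⌈·⌉ = 4480
j=10: r + 9k = 4977.746615… → ⌈·⌉ = 4978
j=11: r + 10k = 5475.900461… → ⌈·⌉ = 5476
j=12: r + 11k = 5974.054307… → ⌈·⌉ = 5975
j=13: r + 12k = 6472.208153… → ⌈·⌉ = 6473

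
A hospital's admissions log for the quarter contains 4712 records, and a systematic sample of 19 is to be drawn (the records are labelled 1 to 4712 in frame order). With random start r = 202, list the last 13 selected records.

1690, 1938, 2186, 2434, 2682, 2930, 3178, 3426, 3674, 3922, 4170, 4418, 4666

k = N/n = 4712/19 = 248
7th selection = 202 + 6×248 = 1690
8th: 1690 + 248 = 1938
9th: 1938 + 248 = 2186
10th: 2186 + 248 = 2434
11th: 2434 + 248 = 2682
12th: 2682 + 248 = 2930
13th: 2930 + 248 = 3178
14th: 3178 + 248 = 3426
15th: 3426 + 248 = 3674
16th: 3674 + 248 = 3922
17th: 3922 + 248 = 4170
18th: 4170 + 248 = 4418
19th: 4418 + 248 = 4666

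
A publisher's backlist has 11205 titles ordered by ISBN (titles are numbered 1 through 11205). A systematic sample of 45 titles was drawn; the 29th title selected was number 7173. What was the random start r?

k = 11205/45 = 249
r = 7173 − (29−1)×249 = 7173 − 6972 = 201

201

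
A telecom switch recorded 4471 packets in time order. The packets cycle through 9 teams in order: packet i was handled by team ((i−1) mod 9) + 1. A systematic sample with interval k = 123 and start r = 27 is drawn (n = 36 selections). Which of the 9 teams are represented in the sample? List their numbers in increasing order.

3, 6, 9

Consecutive selections differ by k = 123, so their team numbers differ by 123 mod 9 = 6.
gcd(123, 9) = 3, so the sample visits 9/3 = 3 distinct residues mod 9.
Start 27 is team 9; the teams hit are 3, 6, 9.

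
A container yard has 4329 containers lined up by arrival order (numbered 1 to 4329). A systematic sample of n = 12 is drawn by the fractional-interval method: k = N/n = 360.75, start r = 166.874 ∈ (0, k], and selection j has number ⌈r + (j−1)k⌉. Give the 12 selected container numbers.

167, 528, 889, 1250, 1610, 1971, 2332, 2693, 3053, 3414, 3775, 4136

j=1: r + 0k = 166.874 → ⌈·⌉ = 167
j=2: r + 1k = 527.624 → ⌈·⌉ = 528
j=3: r + 2k = 888.374 → ⌈·⌉ = 889
j=4: r + 3k = 1249.124 → ⌈·⌉ = 1250
j=5: r + 4k = 1609.874 → ⌈·⌉ = 1610
j=6: r + 5k = 1970.624 → ⌈·⌉ = 1971
j=7: r + 6k = 2331.374 → ⌈·⌉ = 2332
j=8: r + 7k = 2692.124 → ⌈·⌉ = 2693
j=9: r + 8k = 3052.874 → ⌈·⌉ = 3053
j=10: r + 9k = 3413.624 → ⌈·⌉ = 3414
j=11: r + 10k = 3774.374 → ⌈·⌉ = 3775
j=12: r + 11k = 4135.124 → ⌈·⌉ = 4136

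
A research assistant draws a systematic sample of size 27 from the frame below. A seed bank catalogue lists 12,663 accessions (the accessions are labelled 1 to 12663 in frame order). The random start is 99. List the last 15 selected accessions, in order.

k = N/n = 12663/27 = 469
13th selection = 99 + 12×469 = 5727
14th: 5727 + 469 = 6196
15th: 6196 + 469 = 6665
16th: 6665 + 469 = 7134
17th: 7134 + 469 = 7603
18th: 7603 + 469 = 8072
19th: 8072 + 469 = 8541
20th: 8541 + 469 = 9010
21st: 9010 + 469 = 9479
22nd: 9479 + 469 = 9948
23rd: 9948 + 469 = 10417
24th: 10417 + 469 = 10886
25th: 10886 + 469 = 11355
26th: 11355 + 469 = 11824
27th: 11824 + 469 = 12293

5727, 6196, 6665, 7134, 7603, 8072, 8541, 9010, 9479, 9948, 10417, 10886, 11355, 11824, 12293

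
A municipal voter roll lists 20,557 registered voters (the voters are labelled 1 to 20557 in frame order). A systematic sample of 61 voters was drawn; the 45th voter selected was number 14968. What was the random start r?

140

k = 20557/61 = 337
r = 14968 − (45−1)×337 = 14968 − 14828 = 140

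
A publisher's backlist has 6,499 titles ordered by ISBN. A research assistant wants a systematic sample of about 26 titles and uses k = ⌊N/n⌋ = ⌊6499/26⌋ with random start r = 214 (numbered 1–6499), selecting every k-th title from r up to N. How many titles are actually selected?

26

k = ⌊6499/26⌋ = 249
Achieved size = ⌊(6499 − 214)/249⌋ + 1 = ⌊6285/249⌋ + 1 = 25 + 1 = 26
(last selection: 214 + 25×249 = 6439 ≤ 6499; next would be 6688 > 6499)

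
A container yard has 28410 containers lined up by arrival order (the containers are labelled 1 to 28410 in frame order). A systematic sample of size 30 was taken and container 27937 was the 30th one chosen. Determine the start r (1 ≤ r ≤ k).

k = 28410/30 = 947
r = 27937 − (30−1)×947 = 27937 − 27463 = 474

474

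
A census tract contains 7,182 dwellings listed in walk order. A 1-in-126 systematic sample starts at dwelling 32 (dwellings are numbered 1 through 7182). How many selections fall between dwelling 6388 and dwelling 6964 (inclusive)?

k = 126
First selection ≥ 6388: 32 + ⌈(6388−32)/126⌉·126 = 32 + 51×126 = 6458
Last selection ≤ 6964: 32 + ⌊(6964−32)/126⌋·126 = 32 + 55×126 = 6962
Count = 55 − 51 + 1 = 5

5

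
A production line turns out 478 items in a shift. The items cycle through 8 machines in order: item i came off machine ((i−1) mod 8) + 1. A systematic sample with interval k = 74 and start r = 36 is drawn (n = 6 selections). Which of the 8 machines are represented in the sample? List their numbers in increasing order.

Consecutive selections differ by k = 74, so their machine numbers differ by 74 mod 8 = 2.
gcd(74, 8) = 2, so the sample visits 8/2 = 4 distinct residues mod 8.
Start 36 is machine 4; the machines hit are 2, 4, 6, 8.

2, 4, 6, 8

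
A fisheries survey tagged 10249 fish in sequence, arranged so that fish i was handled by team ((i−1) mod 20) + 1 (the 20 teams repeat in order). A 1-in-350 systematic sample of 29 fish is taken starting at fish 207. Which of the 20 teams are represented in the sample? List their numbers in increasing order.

Consecutive selections differ by k = 350, so their team numbers differ by 350 mod 20 = 10.
gcd(350, 20) = 10, so the sample visits 20/10 = 2 distinct residues mod 20.
Start 207 is team 7; the teams hit are 7, 17.

7, 17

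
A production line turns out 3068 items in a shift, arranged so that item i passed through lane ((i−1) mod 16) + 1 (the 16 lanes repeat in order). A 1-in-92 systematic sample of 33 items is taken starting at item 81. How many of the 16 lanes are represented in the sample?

Consecutive selections differ by k = 92, so their lane numbers differ by 92 mod 16 = 12.
gcd(92, 16) = 4, so the sample visits 16/4 = 4 distinct residues mod 16.
Start 81 is lane 1; the lanes hit are 1, 5, 9, 13.

4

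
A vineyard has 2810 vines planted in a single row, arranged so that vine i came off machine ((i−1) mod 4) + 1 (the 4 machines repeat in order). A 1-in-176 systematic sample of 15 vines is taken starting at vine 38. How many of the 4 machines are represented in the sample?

Consecutive selections differ by k = 176, so their machine numbers differ by 176 mod 4 = 0.
gcd(176, 4) = 4, so the sample visits 4/4 = 1 distinct residues mod 4.
Start 38 is machine 2; the machines hit are 2.

1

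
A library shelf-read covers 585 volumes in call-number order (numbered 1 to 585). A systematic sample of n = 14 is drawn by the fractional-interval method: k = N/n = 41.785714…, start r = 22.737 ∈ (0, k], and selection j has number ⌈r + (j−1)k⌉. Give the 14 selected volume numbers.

23, 65, 107, 149, 190, 232, 274, 316, 358, 399, 441, 483, 525, 566

j=1: r + 0k = 22.737 → ⌈·⌉ = 23
j=2: r + 1k = 64.522714… → ⌈·⌉ = 65
j=3: r + 2k = 106.308428… → ⌈·⌉ = 107
j=4: r + 3k = 148.094142… → ⌈·⌉ = 149
j=5: r + 4k = 189.879857… → ⌈·⌉ = 190
j=6: r + 5k = 231.665571… → ⌈·⌉ = 232
j=7: r + 6k = 273.451285… → ⌈·⌉ = 274
j=8: r + 7k = 315.237 → ⌈·⌉ = 316
j=9: r + 8k = 357.022714… → ⌈·⌉ = 358
j=10: r + 9k = 398.808428… → ⌈·⌉ = 399
j=11: r + 10k = 440.594142… → ⌈·⌉ = 441
j=12: r + 11k = 482.379857… → ⌈·⌉ = 483
j=13: r + 12k = 524.165571… → ⌈·⌉ = 525
j=14: r + 13k = 565.951285… → ⌈·⌉ = 566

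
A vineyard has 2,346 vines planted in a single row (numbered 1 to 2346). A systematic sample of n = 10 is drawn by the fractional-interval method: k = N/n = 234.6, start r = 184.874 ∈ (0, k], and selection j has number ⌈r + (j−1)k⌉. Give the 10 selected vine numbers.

j=1: r + 0k = 184.874 → ⌈·⌉ = 185
j=2: r + 1k = 419.474 → ⌈·⌉ = 420
j=3: r + 2k = 654.074 → ⌈·⌉ = 655
j=4: r + 3k = 888.674 → ⌈·⌉ = 889
j=5: r + 4k = 1123.274 → ⌈·⌉ = 1124
j=6: r + 5k = 1357.874 → ⌈·⌉ = 1358
j=7: r + 6k = 1592.474 → ⌈·⌉ = 1593
j=8: r + 7k = 1827.074 → ⌈·⌉ = 1828
j=9: r + 8k = 2061.674 → ⌈·⌉ = 2062
j=10: r + 9k = 2296.274 → ⌈·⌉ = 2297

185, 420, 655, 889, 1124, 1358, 1593, 1828, 2062, 2297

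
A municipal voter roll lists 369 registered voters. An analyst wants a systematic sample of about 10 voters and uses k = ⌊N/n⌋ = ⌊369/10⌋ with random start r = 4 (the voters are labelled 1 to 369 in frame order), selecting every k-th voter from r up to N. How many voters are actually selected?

k = ⌊369/10⌋ = 36
Achieved size = ⌊(369 − 4)/36⌋ + 1 = ⌊365/36⌋ + 1 = 10 + 1 = 11
(last selection: 4 + 10×36 = 364 ≤ 369; next would be 400 > 369)

11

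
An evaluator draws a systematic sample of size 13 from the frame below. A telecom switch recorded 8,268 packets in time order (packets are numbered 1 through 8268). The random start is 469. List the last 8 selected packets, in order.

3649, 4285, 4921, 5557, 6193, 6829, 7465, 8101

k = N/n = 8268/13 = 636
6th selection = 469 + 5×636 = 3649
7th: 3649 + 636 = 4285
8th: 4285 + 636 = 4921
9th: 4921 + 636 = 5557
10th: 5557 + 636 = 6193
11th: 6193 + 636 = 6829
12th: 6829 + 636 = 7465
13th: 7465 + 636 = 8101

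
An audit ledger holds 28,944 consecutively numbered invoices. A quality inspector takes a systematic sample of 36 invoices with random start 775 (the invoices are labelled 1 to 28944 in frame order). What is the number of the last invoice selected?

28915

k = 28944/36 = 804
36th selection = r + (36−1)·k = 775 + 35×804 = 775 + 28140 = 28915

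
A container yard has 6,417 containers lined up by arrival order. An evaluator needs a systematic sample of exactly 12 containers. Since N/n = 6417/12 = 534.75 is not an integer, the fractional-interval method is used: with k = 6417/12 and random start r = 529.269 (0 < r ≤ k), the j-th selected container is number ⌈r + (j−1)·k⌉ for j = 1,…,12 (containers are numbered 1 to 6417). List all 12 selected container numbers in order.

j=1: r + 0k = 529.269 → ⌈·⌉ = 530
j=2: r + 1k = 1064.019 → ⌈·⌉ = 1065
j=3: r + 2k = 1598.769 → ⌈·⌉ = 1599
j=4: r + 3k = 2133.519 → ⌈·⌉ = 2134
j=5: r + 4k = 2668.269 → ⌈·⌉ = 2669
j=6: r + 5k = 3203.019 → ⌈·⌉ = 3204
j=7: r + 6k = 3737.769 → ⌈·⌉ = 3738
j=8: r + 7k = 4272.519 → ⌈·⌉ = 4273
j=9: r + 8k = 4807.269 → ⌈·⌉ = 4808
j=10: r + 9k = 5342.019 → ⌈·⌉ = 5343
j=11: r + 10k = 5876.769 → ⌈·⌉ = 5877
j=12: r + 11k = 6411.519 → ⌈·⌉ = 6412

530, 1065, 1599, 2134, 2669, 3204, 3738, 4273, 4808, 5343, 5877, 6412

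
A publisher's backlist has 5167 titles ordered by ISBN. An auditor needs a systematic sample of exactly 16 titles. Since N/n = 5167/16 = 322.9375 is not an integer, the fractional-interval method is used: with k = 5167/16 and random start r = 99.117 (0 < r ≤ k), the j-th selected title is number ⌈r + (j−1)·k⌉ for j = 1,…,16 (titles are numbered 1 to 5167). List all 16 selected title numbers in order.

j=1: r + 0k = 99.117 → ⌈·⌉ = 100
j=2: r + 1k = 422.0545 → ⌈·⌉ = 423
j=3: r + 2k = 744.992 → ⌈·⌉ = 745
j=4: r + 3k = 1067.9295 → ⌈·⌉ = 1068
j=5: r + 4k = 1390.867 → ⌈·⌉ = 1391
j=6: r + 5k = 1713.8045 → ⌈·⌉ = 1714
j=7: r + 6k = 2036.742 → ⌈·⌉ = 2037
j=8: r + 7k = 2359.6795 → ⌈·⌉ = 2360
j=9: r + 8k = 2682.617 → ⌈·⌉ = 2683
j=10: r + 9k = 3005.5545 → ⌈·⌉ = 3006
j=11: r + 10k = 3328.492 → ⌈·⌉ = 3329
j=12: r + 11k = 3651.4295 → ⌈·⌉ = 3652
j=13: r + 12k = 3974.367 → ⌈·⌉ = 3975
j=14: r + 13k = 4297.3045 → ⌈·⌉ = 4298
j=15: r + 14k = 4620.242 → ⌈·⌉ = 4621
j=16: r + 15k = 4943.1795 → ⌈·⌉ = 4944

100, 423, 745, 1068, 1391, 1714, 2037, 2360, 2683, 3006, 3329, 3652, 3975, 4298, 4621, 4944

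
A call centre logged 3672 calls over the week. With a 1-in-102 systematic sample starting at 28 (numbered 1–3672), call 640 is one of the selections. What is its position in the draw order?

7

k = 102
position = (640 − 28)/102 + 1 = 612/102 + 1 = 6 + 1 = 7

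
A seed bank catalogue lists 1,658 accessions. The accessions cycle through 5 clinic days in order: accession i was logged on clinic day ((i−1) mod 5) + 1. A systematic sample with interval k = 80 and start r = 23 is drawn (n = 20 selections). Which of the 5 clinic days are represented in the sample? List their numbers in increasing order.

3

Consecutive selections differ by k = 80, so their clinic day numbers differ by 80 mod 5 = 0.
gcd(80, 5) = 5, so the sample visits 5/5 = 1 distinct residues mod 5.
Start 23 is clinic day 3; the clinic days hit are 3.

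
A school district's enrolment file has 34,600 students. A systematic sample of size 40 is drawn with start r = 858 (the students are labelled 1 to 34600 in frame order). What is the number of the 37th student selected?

31998

k = 34600/40 = 865
37th selection = r + (37−1)·k = 858 + 36×865 = 858 + 31140 = 31998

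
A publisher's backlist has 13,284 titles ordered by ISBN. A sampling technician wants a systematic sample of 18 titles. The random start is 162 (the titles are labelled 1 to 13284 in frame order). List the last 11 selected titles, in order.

5328, 6066, 6804, 7542, 8280, 9018, 9756, 10494, 11232, 11970, 12708

k = N/n = 13284/18 = 738
8th selection = 162 + 7×738 = 5328
9th: 5328 + 738 = 6066
10th: 6066 + 738 = 6804
11th: 6804 + 738 = 7542
12th: 7542 + 738 = 8280
13th: 8280 + 738 = 9018
14th: 9018 + 738 = 9756
15th: 9756 + 738 = 10494
16th: 10494 + 738 = 11232
17th: 11232 + 738 = 11970
18th: 11970 + 738 = 12708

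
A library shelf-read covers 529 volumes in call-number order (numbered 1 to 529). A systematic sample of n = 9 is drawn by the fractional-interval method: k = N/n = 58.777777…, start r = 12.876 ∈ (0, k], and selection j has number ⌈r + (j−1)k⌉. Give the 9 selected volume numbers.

j=1: r + 0k = 12.876 → ⌈·⌉ = 13
j=2: r + 1k = 71.653777… → ⌈·⌉ = 72
j=3: r + 2k = 130.431555… → ⌈·⌉ = 131
j=4: r + 3k = 189.209333… → ⌈·⌉ = 190
j=5: r + 4k = 247.987111… → ⌈·⌉ = 248
j=6: r + 5k = 306.764888… → ⌈·⌉ = 307
j=7: r + 6k = 365.542666… → ⌈·⌉ = 366
j=8: r + 7k = 424.320444… → ⌈·⌉ = 425
j=9: r + 8k = 483.098222… → ⌈·⌉ = 484

13, 72, 131, 190, 248, 307, 366, 425, 484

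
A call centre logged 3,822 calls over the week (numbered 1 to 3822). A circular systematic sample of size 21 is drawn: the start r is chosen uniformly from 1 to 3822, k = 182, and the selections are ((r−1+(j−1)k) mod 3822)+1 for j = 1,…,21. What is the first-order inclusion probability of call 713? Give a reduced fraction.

1/182

For each position j, as r ranges over 1…3822 the j-th selection hits every call exactly once, so call 713 is selected for exactly 21 of the 3822 starts.
Inclusion probability = 21/3822 = 1/182.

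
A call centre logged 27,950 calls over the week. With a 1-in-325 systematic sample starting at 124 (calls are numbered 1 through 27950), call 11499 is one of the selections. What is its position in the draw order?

36

k = 325
position = (11499 − 124)/325 + 1 = 11375/325 + 1 = 35 + 1 = 36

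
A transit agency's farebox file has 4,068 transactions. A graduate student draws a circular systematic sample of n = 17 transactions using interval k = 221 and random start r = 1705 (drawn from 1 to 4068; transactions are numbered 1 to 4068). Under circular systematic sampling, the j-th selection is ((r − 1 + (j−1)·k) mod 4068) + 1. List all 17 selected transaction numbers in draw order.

Selection 1: 1705
Selection 2: 1705 + 221 = 1926
Selection 3: 1926 + 221 = 2147
Selection 4: 2147 + 221 = 2368
Selection 5: 2368 + 221 = 2589
Selection 6: 2589 + 221 = 2810
Selection 7: 2810 + 221 = 3031
Selection 8: 3031 + 221 = 3252
Selection 9: 3252 + 221 = 3473
Selection 10: 3473 + 221 = 3694
Selection 11: 3694 + 221 = 3915
Selection 12: 3915 + 221 = 4136 → 4136 − 4068 = 68
Selection 13: 68 + 221 = 289
Selection 14: 289 + 221 = 510
Selection 15: 510 + 221 = 731
Selection 16: 731 + 221 = 952
Selection 17: 952 + 221 = 1173

1705, 1926, 2147, 2368, 2589, 2810, 3031, 3252, 3473, 3694, 3915, 68, 289, 510, 731, 952, 1173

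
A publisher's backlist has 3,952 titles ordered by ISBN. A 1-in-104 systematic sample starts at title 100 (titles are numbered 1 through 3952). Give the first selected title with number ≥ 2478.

2492

k = 104
Steps past start: ⌈(2478 − 100)/104⌉ = ⌈2378/104⌉ = 23
Selected title: 100 + 23×104 = 2492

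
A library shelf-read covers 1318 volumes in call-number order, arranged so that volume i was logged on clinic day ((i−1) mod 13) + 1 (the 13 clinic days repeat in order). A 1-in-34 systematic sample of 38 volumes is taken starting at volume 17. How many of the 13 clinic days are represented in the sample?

Consecutive selections differ by k = 34, so their clinic day numbers differ by 34 mod 13 = 8.
gcd(34, 13) = 1, so the sample visits 13/1 = 13 distinct residues mod 13.
Start 17 is clinic day 4; the clinic days hit are 1, 2, 3, 4, 5, 6, 7, 8, 9, 10, 11, 12, 13.

13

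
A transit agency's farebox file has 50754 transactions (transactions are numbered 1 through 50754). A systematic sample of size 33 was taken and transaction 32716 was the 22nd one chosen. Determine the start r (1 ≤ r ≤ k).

418

k = 50754/33 = 1538
r = 32716 − (22−1)×1538 = 32716 − 32298 = 418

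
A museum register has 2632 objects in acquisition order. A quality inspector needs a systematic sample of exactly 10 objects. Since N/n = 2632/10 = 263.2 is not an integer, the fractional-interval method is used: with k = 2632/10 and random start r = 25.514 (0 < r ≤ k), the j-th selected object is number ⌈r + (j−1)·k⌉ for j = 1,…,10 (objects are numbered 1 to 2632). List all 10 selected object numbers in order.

j=1: r + 0k = 25.514 → ⌈·⌉ = 26
j=2: r + 1k = 288.714 → ⌈·⌉ = 289
j=3: r + 2k = 551.914 → ⌈·⌉ = 552
j=4: r + 3k = 815.114 → ⌈·⌉ = 816
j=5: r + 4k = 1078.314 → ⌈·⌉ = 1079
j=6: r + 5k = 1341.514 → ⌈·⌉ = 1342
j=7: r + 6k = 1604.714 → ⌈·⌉ = 1605
j=8: r + 7k = 1867.914 → ⌈·⌉ = 1868
j=9: r + 8k = 2131.114 → ⌈·⌉ = 2132
j=10: r + 9k = 2394.314 → ⌈·⌉ = 2395

26, 289, 552, 816, 1079, 1342, 1605, 1868, 2132, 2395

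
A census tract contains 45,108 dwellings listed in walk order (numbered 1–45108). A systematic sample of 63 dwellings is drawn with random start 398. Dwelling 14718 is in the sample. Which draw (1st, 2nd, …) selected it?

21

k = 45108/63 = 716
position = (14718 − 398)/716 + 1 = 14320/716 + 1 = 20 + 1 = 21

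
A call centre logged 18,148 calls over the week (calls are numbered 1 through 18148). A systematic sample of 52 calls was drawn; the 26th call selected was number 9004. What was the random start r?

k = 18148/52 = 349
r = 9004 − (26−1)×349 = 9004 − 8725 = 279

279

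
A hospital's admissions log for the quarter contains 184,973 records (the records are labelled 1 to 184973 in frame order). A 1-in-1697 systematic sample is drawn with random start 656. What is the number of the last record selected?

183932

k = 1697
109th selection = r + (109−1)·k = 656 + 108×1697 = 656 + 183276 = 183932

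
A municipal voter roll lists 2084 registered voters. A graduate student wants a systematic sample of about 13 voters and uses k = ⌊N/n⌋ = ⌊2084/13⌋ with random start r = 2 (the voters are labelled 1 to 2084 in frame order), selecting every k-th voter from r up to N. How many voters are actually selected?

k = ⌊2084/13⌋ = 160
Achieved size = ⌊(2084 − 2)/160⌋ + 1 = ⌊2082/160⌋ + 1 = 13 + 1 = 14
(last selection: 2 + 13×160 = 2082 ≤ 2084; next would be 2242 > 2084)

14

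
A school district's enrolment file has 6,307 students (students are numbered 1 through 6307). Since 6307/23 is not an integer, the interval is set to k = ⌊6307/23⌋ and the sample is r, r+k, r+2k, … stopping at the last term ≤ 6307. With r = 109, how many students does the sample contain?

23

k = ⌊6307/23⌋ = 274
Achieved size = ⌊(6307 − 109)/274⌋ + 1 = ⌊6198/274⌋ + 1 = 22 + 1 = 23
(last selection: 109 + 22×274 = 6137 ≤ 6307; next would be 6411 > 6307)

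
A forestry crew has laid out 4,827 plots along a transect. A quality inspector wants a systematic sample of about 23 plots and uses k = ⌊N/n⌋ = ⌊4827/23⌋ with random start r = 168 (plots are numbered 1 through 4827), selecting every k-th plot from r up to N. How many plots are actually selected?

23

k = ⌊4827/23⌋ = 209
Achieved size = ⌊(4827 − 168)/209⌋ + 1 = ⌊4659/209⌋ + 1 = 22 + 1 = 23
(last selection: 168 + 22×209 = 4766 ≤ 4827; next would be 4975 > 4827)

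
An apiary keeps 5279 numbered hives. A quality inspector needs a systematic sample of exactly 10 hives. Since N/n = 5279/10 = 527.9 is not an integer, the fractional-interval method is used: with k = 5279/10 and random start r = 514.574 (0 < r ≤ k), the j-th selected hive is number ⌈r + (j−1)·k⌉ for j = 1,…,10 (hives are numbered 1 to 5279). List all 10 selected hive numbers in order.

j=1: r + 0k = 514.574 → ⌈·⌉ = 515
j=2: r + 1k = 1042.474 → ⌈·⌉ = 1043
j=3: r + 2k = 1570.374 → ⌈·⌉ = 1571
j=4: r + 3k = 2098.274 → ⌈·⌉ = 2099
j=5: r + 4k = 2626.174 → ⌈·⌉ = 2627
j=6: r + 5k = 3154.074 → ⌈·⌉ = 3155
j=7: r + 6k = 3681.974 → ⌈·⌉ = 3682
j=8: r + 7k = 4209.874 → ⌈·⌉ = 4210
j=9: r + 8k = 4737.774 → ⌈·⌉ = 4738
j=10: r + 9k = 5265.674 → ⌈·⌉ = 5266

515, 1043, 1571, 2099, 2627, 3155, 3682, 4210, 4738, 5266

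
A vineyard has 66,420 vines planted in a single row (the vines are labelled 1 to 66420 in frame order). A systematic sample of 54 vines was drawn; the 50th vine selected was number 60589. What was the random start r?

k = 66420/54 = 1230
r = 60589 − (50−1)×1230 = 60589 − 60270 = 319

319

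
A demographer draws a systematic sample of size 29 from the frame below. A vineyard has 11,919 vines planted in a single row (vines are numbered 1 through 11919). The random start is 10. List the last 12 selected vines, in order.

k = N/n = 11919/29 = 411
18th selection = 10 + 17×411 = 6997
19th: 6997 + 411 = 7408
20th: 7408 + 411 = 7819
21st: 7819 + 411 = 8230
22nd: 8230 + 411 = 8641
23rd: 8641 + 411 = 9052
24th: 9052 + 411 = 9463
25th: 9463 + 411 = 9874
26th: 9874 + 411 = 10285
27th: 10285 + 411 = 10696
28th: 10696 + 411 = 11107
29th: 11107 + 411 = 11518

6997, 7408, 7819, 8230, 8641, 9052, 9463, 9874, 10285, 10696, 11107, 11518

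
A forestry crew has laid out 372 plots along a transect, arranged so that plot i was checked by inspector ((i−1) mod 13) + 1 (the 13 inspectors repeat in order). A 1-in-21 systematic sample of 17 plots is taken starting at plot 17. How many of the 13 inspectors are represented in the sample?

Consecutive selections differ by k = 21, so their inspector numbers differ by 21 mod 13 = 8.
gcd(21, 13) = 1, so the sample visits 13/1 = 13 distinct residues mod 13.
Start 17 is inspector 4; the inspectors hit are 1, 2, 3, 4, 5, 6, 7, 8, 9, 10, 11, 12, 13.

13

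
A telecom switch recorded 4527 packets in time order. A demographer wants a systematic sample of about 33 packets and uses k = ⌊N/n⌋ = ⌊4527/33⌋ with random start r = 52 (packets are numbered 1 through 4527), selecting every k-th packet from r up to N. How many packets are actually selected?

33

k = ⌊4527/33⌋ = 137
Achieved size = ⌊(4527 − 52)/137⌋ + 1 = ⌊4475/137⌋ + 1 = 32 + 1 = 33
(last selection: 52 + 32×137 = 4436 ≤ 4527; next would be 4573 > 4527)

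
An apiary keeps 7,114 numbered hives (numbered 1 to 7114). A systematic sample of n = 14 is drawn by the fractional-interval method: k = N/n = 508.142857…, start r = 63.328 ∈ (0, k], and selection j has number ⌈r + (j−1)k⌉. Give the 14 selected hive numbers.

j=1: r + 0k = 63.328 → ⌈·⌉ = 64
j=2: r + 1k = 571.470857… → ⌈·⌉ = 572
j=3: r + 2k = 1079.613714… → ⌈·⌉ = 1080
j=4: r + 3k = 1587.756571… → ⌈·⌉ = 1588
j=5: r + 4k = 2095.899428… → ⌈·⌉ = 2096
j=6: r + 5k = 2604.042285… → ⌈·⌉ = 2605
j=7: r + 6k = 3112.185142… → ⌈·⌉ = 3113
j=8: r + 7k = 3620.328 → ⌈·⌉ = 3621
j=9: r + 8k = 4128.470857… → ⌈·⌉ = 4129
j=10: r + 9k = 4636.613714… → ⌈·⌉ = 4637
j=11: r + 10k = 5144.756571… → ⌈·⌉ = 5145
j=12: r + 11k = 5652.899428… → ⌈·⌉ = 5653
j=13: r + 12k = 6161.042285… → ⌈·⌉ = 6162
j=14: r + 13k = 6669.185142… → ⌈·⌉ = 6670

64, 572, 1080, 1588, 2096, 2605, 3113, 3621, 4129, 4637, 5145, 5653, 6162, 6670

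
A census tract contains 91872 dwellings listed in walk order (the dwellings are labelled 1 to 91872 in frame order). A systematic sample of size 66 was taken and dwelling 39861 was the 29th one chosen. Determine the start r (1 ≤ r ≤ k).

885

k = 91872/66 = 1392
r = 39861 − (29−1)×1392 = 39861 − 38976 = 885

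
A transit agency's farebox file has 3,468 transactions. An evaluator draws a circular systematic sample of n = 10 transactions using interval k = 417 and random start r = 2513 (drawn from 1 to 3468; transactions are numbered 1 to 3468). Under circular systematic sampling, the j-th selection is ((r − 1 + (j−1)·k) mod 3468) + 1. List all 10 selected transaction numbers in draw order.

2513, 2930, 3347, 296, 713, 1130, 1547, 1964, 2381, 2798

Selection 1: 2513
Selection 2: 2513 + 417 = 2930
Selection 3: 2930 + 417 = 3347
Selection 4: 3347 + 417 = 3764 → 3764 − 3468 = 296
Selection 5: 296 + 417 = 713
Selection 6: 713 + 417 = 1130
Selection 7: 1130 + 417 = 1547
Selection 8: 1547 + 417 = 1964
Selection 9: 1964 + 417 = 2381
Selection 10: 2381 + 417 = 2798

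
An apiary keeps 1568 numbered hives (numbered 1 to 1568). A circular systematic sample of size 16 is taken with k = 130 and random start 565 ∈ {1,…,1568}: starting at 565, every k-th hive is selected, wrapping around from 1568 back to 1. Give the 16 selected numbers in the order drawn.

565, 695, 825, 955, 1085, 1215, 1345, 1475, 37, 167, 297, 427, 557, 687, 817, 947

Selection 1: 565
Selection 2: 565 + 130 = 695
Selection 3: 695 + 130 = 825
Selection 4: 825 + 130 = 955
Selection 5: 955 + 130 = 1085
Selection 6: 1085 + 130 = 1215
Selection 7: 1215 + 130 = 1345
Selection 8: 1345 + 130 = 1475
Selection 9: 1475 + 130 = 1605 → 1605 − 1568 = 37
Selection 10: 37 + 130 = 167
Selection 11: 167 + 130 = 297
Selection 12: 297 + 130 = 427
Selection 13: 427 + 130 = 557
Selection 14: 557 + 130 = 687
Selection 15: 687 + 130 = 817
Selection 16: 817 + 130 = 947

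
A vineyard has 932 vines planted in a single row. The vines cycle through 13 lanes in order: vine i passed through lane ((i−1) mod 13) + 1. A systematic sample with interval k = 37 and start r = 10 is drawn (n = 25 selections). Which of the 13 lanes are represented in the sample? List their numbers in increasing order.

1, 2, 3, 4, 5, 6, 7, 8, 9, 10, 11, 12, 13

Consecutive selections differ by k = 37, so their lane numbers differ by 37 mod 13 = 11.
gcd(37, 13) = 1, so the sample visits 13/1 = 13 distinct residues mod 13.
Start 10 is lane 10; the lanes hit are 1, 2, 3, 4, 5, 6, 7, 8, 9, 10, 11, 12, 13.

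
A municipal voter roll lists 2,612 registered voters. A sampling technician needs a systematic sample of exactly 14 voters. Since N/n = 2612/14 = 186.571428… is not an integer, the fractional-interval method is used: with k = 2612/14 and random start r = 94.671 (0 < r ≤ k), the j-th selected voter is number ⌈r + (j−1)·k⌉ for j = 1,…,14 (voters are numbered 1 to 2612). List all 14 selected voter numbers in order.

j=1: r + 0k = 94.671 → ⌈·⌉ = 95
j=2: r + 1k = 281.242428… → ⌈·⌉ = 282
j=3: r + 2k = 467.813857… → ⌈·⌉ = 468
j=4: r + 3k = 654.385285… → ⌈·⌉ = 655
j=5: r + 4k = 840.956714… → ⌈·⌉ = 841
j=6: r + 5k = 1027.528142… → ⌈·⌉ = 1028
j=7: r + 6k = 1214.099571… → ⌈·⌉ = 1215
j=8: r + 7k = 1400.671 → ⌈·⌉ = 1401
j=9: r + 8k = 1587.242428… → ⌈·⌉ = 1588
j=10: r + 9k = 1773.813857… → ⌈·⌉ = 1774
j=11: r + 10k = 1960.385285… → ⌈·⌉ = 1961
j=12: r + 11k = 2146.956714… → ⌈·⌉ = 2147
j=13: r + 12k = 2333.528142… → ⌈·⌉ = 2334
j=14: r + 13k = 2520.099571… → ⌈·⌉ = 2521

95, 282, 468, 655, 841, 1028, 1215, 1401, 1588, 1774, 1961, 2147, 2334, 2521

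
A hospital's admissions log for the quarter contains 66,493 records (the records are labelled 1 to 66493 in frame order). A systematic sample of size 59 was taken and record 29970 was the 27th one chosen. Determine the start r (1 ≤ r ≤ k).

668

k = 66493/59 = 1127
r = 29970 − (27−1)×1127 = 29970 − 29302 = 668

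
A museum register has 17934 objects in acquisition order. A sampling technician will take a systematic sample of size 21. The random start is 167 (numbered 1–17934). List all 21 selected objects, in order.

k = N/n = 17934/21 = 854
object 1: 167
object 2: 167 + 854 = 1021
object 3: 1021 + 854 = 1875
object 4: 1875 + 854 = 2729
object 5: 2729 + 854 = 3583
object 6: 3583 + 854 = 4437
object 7: 4437 + 854 = 5291
object 8: 5291 + 854 = 6145
object 9: 6145 + 854 = 6999
object 10: 6999 + 854 = 7853
object 11: 7853 + 854 = 8707
object 12: 8707 + 854 = 9561
object 13: 9561 + 854 = 10415
object 14: 10415 + 854 = 11269
object 15: 11269 + 854 = 12123
object 16: 12123 + 854 = 12977
object 17: 12977 + 854 = 13831
object 18: 13831 + 854 = 14685
object 19: 14685 + 854 = 15539
object 20: 15539 + 854 = 16393
object 21: 16393 + 854 = 17247

167, 1021, 1875, 2729, 3583, 4437, 5291, 6145, 6999, 7853, 8707, 9561, 10415, 11269, 12123, 12977, 13831, 14685, 15539, 16393, 17247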